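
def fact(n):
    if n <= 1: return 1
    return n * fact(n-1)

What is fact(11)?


fact(11)
= 11 * fact(10)
= 11 * 10 * fact(9)
= 11 * 10 * 9 * fact(8)
= 11 * 10 * 9 * 8 * fact(7)
= 11 * 10 * 9 * 8 * 7 * fact(6)
= 11 * 10 * 9 * 8 * 7 * 6 * fact(5)
= 11 * 10 * 9 * 8 * 7 * 6 * 5 * fact(4)
= 11 * 10 * 9 * 8 * 7 * 6 * 5 * 4 * fact(3)
= 11 * 10 * 9 * 8 * 7 * 6 * 5 * 4 * 3 * fact(2)
= 11 * 10 * 9 * 8 * 7 * 6 * 5 * 4 * 3 * 2 * fact(1)
= 11 * 10 * 9 * 8 * 7 * 6 * 5 * 4 * 3 * 2 * 1
= 39916800

39916800


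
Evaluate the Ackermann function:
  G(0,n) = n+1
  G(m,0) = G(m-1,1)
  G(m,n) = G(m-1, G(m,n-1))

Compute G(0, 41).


G(0, 41) = 42
Result: G(0, 41) = 42

42


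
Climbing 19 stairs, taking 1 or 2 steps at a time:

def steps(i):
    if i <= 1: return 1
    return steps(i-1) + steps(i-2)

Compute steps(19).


Building up from base cases:
steps(0) = 1
steps(1) = 1
steps(2) = steps(1) + steps(0) = 1 + 1 = 2
steps(3) = steps(2) + steps(1) = 2 + 1 = 3
steps(4) = steps(3) + steps(2) = 3 + 2 = 5
steps(5) = steps(4) + steps(3) = 5 + 3 = 8
steps(6) = steps(5) + steps(4) = 8 + 5 = 13
steps(7) = steps(6) + steps(5) = 13 + 8 = 21
steps(8) = steps(7) + steps(6) = 21 + 13 = 34
steps(9) = steps(8) + steps(7) = 34 + 21 = 55
steps(10) = steps(9) + steps(8) = 55 + 34 = 89
steps(11) = steps(10) + steps(9) = 89 + 55 = 144
steps(12) = steps(11) + steps(10) = 144 + 89 = 233
steps(13) = steps(12) + steps(11) = 233 + 144 = 377
steps(14) = steps(13) + steps(12) = 377 + 233 = 610
steps(15) = steps(14) + steps(13) = 610 + 377 = 987
steps(16) = steps(15) + steps(14) = 987 + 610 = 1597
steps(17) = steps(16) + steps(15) = 1597 + 987 = 2584
steps(18) = steps(17) + steps(16) = 2584 + 1597 = 4181
steps(19) = steps(18) + steps(17) = 4181 + 2584 = 6765

6765


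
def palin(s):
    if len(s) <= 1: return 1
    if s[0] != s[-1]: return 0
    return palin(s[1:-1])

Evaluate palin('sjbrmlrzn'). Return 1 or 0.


palin('sjbrmlrzn'): s[0]='s' != s[-1]='n' -> return 0
Result: 0 (not a palindrome)

0


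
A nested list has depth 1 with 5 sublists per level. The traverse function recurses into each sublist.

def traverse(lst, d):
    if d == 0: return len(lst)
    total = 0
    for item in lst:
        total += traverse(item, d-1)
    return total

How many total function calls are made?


At depth 0 (root): 1 call
At depth 1: each of 1 parents calls traverse on 5 children = 5 calls
Total: 1 + 5 = 6

6


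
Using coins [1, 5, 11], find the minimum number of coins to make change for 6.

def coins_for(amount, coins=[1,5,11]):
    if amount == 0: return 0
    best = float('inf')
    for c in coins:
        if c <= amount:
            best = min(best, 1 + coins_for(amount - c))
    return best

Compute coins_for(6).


Building up with DP:
coins_for(0) = 0
coins_for(1) = min(1+coins_for(0)=1+0=1) = 1
coins_for(2) = min(1+coins_for(1)=1+1=2) = 2
coins_for(3) = min(1+coins_for(2)=1+2=3) = 3
coins_for(4) = min(1+coins_for(3)=1+3=4) = 4
coins_for(5) = min(1+coins_for(4)=1+4=5, 1+coins_for(0)=1+0=1) = 1
coins_for(6) = min(1+coins_for(5)=1+1=2, 1+coins_for(1)=1+1=2) = 2

2


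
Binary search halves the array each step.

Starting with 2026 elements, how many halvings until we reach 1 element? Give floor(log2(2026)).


2026 / 2 = 1013
1013 / 2 = 506
506 / 2 = 253
253 / 2 = 126
126 / 2 = 63
63 / 2 = 31
31 / 2 = 15
15 / 2 = 7
7 / 2 = 3
3 / 2 = 1
Reached 1 after 10 halvings

10


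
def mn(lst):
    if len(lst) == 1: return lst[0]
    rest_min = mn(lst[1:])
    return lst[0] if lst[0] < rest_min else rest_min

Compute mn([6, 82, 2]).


mn([6, 82, 2]): compare 6 with mn([82, 2])
mn([82, 2]): compare 82 with mn([2])
mn([2]) = 2  (base case)
Compare 82 with 2 -> 2
Compare 6 with 2 -> 2

2


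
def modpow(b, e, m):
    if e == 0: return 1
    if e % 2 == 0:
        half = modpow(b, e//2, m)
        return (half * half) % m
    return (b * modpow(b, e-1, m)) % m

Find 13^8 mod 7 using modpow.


modpow(13, 8, 7): e is even, compute modpow(13, 4, 7)
  modpow(13, 4, 7): e is even, compute modpow(13, 2, 7)
    modpow(13, 2, 7): e is even, compute modpow(13, 1, 7)
      modpow(13, 1, 7): e is odd, compute modpow(13, 0, 7)
        modpow(13, 0, 7) = 1
      (13 * 1) % 7 = 6
    half=6, (6*6) % 7 = 1
  half=1, (1*1) % 7 = 1
half=1, (1*1) % 7 = 1

1


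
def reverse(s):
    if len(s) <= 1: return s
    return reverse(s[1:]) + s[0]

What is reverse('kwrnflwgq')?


reverse('kwrnflwgq') = reverse('wrnflwgq') + 'k'
reverse('wrnflwgq') = reverse('rnflwgq') + 'w'
reverse('rnflwgq') = reverse('nflwgq') + 'r'
reverse('nflwgq') = reverse('flwgq') + 'n'
reverse('flwgq') = reverse('lwgq') + 'f'
reverse('lwgq') = reverse('wgq') + 'l'
reverse('wgq') = reverse('gq') + 'w'
reverse('gq') = reverse('q') + 'g'
reverse('q') = 'q'  (base case)
Concatenating: 'q' + 'g' + 'w' + 'l' + 'f' + 'n' + 'r' + 'w' + 'k' = 'qgwlfnrwk'

qgwlfnrwk


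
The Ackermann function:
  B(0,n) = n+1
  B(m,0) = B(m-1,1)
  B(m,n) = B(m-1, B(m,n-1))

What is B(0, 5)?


B(0, 5) = 6
Result: B(0, 5) = 6

6


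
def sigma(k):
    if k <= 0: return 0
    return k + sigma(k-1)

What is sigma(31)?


sigma(31)
= 31 + 30 + 29 + 28 + 27 + 26 + 25 + 24 + 23 + 22 + 21 + 20 + 19 + 18 + 17 + 16 + 15 + 14 + 13 + 12 + 11 + 10 + 9 + 8 + 7 + 6 + 5 + 4 + 3 + 2 + 1 + sigma(0)
= 31 + 30 + 29 + 28 + 27 + 26 + 25 + 24 + 23 + 22 + 21 + 20 + 19 + 18 + 17 + 16 + 15 + 14 + 13 + 12 + 11 + 10 + 9 + 8 + 7 + 6 + 5 + 4 + 3 + 2 + 1 + 0
= 496

496


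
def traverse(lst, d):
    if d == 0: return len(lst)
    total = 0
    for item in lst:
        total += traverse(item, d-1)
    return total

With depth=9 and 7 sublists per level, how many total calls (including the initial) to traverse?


At depth 0 (root): 1 call
At depth 1: each of 1 parents calls traverse on 7 children = 7 calls
At depth 2: each of 7 parents calls traverse on 7 children = 49 calls
At depth 3: each of 49 parents calls traverse on 7 children = 343 calls
At depth 4: each of 343 parents calls traverse on 7 children = 2401 calls
At depth 5: each of 2401 parents calls traverse on 7 children = 16807 calls
At depth 6: each of 16807 parents calls traverse on 7 children = 117649 calls
At depth 7: each of 117649 parents calls traverse on 7 children = 823543 calls
At depth 8: each of 823543 parents calls traverse on 7 children = 5764801 calls
At depth 9: each of 5764801 parents calls traverse on 7 children = 40353607 calls
Total: 1 + 7 + 49 + 343 + 2401 + 16807 + 117649 + 823543 + 5764801 + 40353607 = 47079208

47079208


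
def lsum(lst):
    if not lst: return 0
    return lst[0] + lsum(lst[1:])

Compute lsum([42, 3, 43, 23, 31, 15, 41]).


lsum([42, 3, 43, 23, 31, 15, 41]) = 42 + lsum([3, 43, 23, 31, 15, 41])
lsum([3, 43, 23, 31, 15, 41]) = 3 + lsum([43, 23, 31, 15, 41])
lsum([43, 23, 31, 15, 41]) = 43 + lsum([23, 31, 15, 41])
lsum([23, 31, 15, 41]) = 23 + lsum([31, 15, 41])
lsum([31, 15, 41]) = 31 + lsum([15, 41])
lsum([15, 41]) = 15 + lsum([41])
lsum([41]) = 41 + lsum([])
lsum([]) = 0  (base case)
Total: 42 + 3 + 43 + 23 + 31 + 15 + 41 + 0 = 198

198


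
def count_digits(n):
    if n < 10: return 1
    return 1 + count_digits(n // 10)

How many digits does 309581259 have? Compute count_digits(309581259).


count_digits(309581259) = 1 + count_digits(30958125)
count_digits(30958125) = 1 + count_digits(3095812)
count_digits(3095812) = 1 + count_digits(309581)
count_digits(309581) = 1 + count_digits(30958)
count_digits(30958) = 1 + count_digits(3095)
count_digits(3095) = 1 + count_digits(309)
count_digits(309) = 1 + count_digits(30)
count_digits(30) = 1 + count_digits(3)
count_digits(3) = 1  (base case: 3 < 10)
Unwinding: 1 + 1 + 1 + 1 + 1 + 1 + 1 + 1 + 1 = 9

9


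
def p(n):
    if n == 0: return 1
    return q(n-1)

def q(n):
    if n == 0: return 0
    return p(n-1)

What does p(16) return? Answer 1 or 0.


p(16) = q(15)
q(15) = p(14)
p(14) = q(13)
q(13) = p(12)
p(12) = q(11)
q(11) = p(10)
p(10) = q(9)
q(9) = p(8)
p(8) = q(7)
q(7) = p(6)
p(6) = q(5)
q(5) = p(4)
p(4) = q(3)
q(3) = p(2)
p(2) = q(1)
q(1) = p(0)
p(0) = 1  (base case)
Result: 1

1


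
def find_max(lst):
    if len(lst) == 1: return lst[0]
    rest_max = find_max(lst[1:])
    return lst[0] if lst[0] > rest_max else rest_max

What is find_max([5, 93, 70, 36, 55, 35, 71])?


find_max([5, 93, 70, 36, 55, 35, 71]): compare 5 with find_max([93, 70, 36, 55, 35, 71])
find_max([93, 70, 36, 55, 35, 71]): compare 93 with find_max([70, 36, 55, 35, 71])
find_max([70, 36, 55, 35, 71]): compare 70 with find_max([36, 55, 35, 71])
find_max([36, 55, 35, 71]): compare 36 with find_max([55, 35, 71])
find_max([55, 35, 71]): compare 55 with find_max([35, 71])
find_max([35, 71]): compare 35 with find_max([71])
find_max([71]) = 71  (base case)
Compare 35 with 71 -> 71
Compare 55 with 71 -> 71
Compare 36 with 71 -> 71
Compare 70 with 71 -> 71
Compare 93 with 71 -> 93
Compare 5 with 93 -> 93

93


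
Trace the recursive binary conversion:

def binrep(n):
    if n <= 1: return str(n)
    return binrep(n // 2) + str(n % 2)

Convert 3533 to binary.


binrep(3533) = binrep(1766) + '1'
binrep(1766) = binrep(883) + '0'
binrep(883) = binrep(441) + '1'
binrep(441) = binrep(220) + '1'
binrep(220) = binrep(110) + '0'
binrep(110) = binrep(55) + '0'
binrep(55) = binrep(27) + '1'
binrep(27) = binrep(13) + '1'
binrep(13) = binrep(6) + '1'
binrep(6) = binrep(3) + '0'
binrep(3) = binrep(1) + '1'
binrep(1) = '1'  (base case)
Concatenating: '1' + '1' + '0' + '1' + '1' + '1' + '0' + '0' + '1' + '1' + '0' + '1' = '110111001101'

110111001101


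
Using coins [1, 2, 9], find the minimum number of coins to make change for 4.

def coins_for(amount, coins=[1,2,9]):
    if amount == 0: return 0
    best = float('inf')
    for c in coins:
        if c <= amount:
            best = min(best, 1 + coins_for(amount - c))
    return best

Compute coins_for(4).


Building up with DP:
coins_for(0) = 0
coins_for(1) = min(1+coins_for(0)=1+0=1) = 1
coins_for(2) = min(1+coins_for(1)=1+1=2, 1+coins_for(0)=1+0=1) = 1
coins_for(3) = min(1+coins_for(2)=1+1=2, 1+coins_for(1)=1+1=2) = 2
coins_for(4) = min(1+coins_for(3)=1+2=3, 1+coins_for(2)=1+1=2) = 2

2


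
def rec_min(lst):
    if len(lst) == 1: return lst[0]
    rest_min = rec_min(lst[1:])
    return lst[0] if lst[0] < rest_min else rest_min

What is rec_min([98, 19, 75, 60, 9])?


rec_min([98, 19, 75, 60, 9]): compare 98 with rec_min([19, 75, 60, 9])
rec_min([19, 75, 60, 9]): compare 19 with rec_min([75, 60, 9])
rec_min([75, 60, 9]): compare 75 with rec_min([60, 9])
rec_min([60, 9]): compare 60 with rec_min([9])
rec_min([9]) = 9  (base case)
Compare 60 with 9 -> 9
Compare 75 with 9 -> 9
Compare 19 with 9 -> 9
Compare 98 with 9 -> 9

9


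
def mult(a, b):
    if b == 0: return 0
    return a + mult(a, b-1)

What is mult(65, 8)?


mult(65, 8) = 65 + mult(65, 7)
mult(65, 7) = 65 + mult(65, 6)
mult(65, 6) = 65 + mult(65, 5)
mult(65, 5) = 65 + mult(65, 4)
mult(65, 4) = 65 + mult(65, 3)
mult(65, 3) = 65 + mult(65, 2)
mult(65, 2) = 65 + mult(65, 1)
mult(65, 1) = 65 + mult(65, 0)
mult(65, 0) = 0  (base case)
Total: 65 + 65 + 65 + 65 + 65 + 65 + 65 + 65 + 0 = 520

520


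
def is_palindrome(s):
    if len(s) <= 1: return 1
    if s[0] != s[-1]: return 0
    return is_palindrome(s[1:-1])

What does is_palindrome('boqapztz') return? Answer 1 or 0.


is_palindrome('boqapztz'): s[0]='b' != s[-1]='z' -> return 0
Result: 0 (not a palindrome)

0


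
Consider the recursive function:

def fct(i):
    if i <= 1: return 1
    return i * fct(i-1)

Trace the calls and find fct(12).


fct(12)
= 12 * fct(11)
= 12 * 11 * fct(10)
= 12 * 11 * 10 * fct(9)
= 12 * 11 * 10 * 9 * fct(8)
= 12 * 11 * 10 * 9 * 8 * fct(7)
= 12 * 11 * 10 * 9 * 8 * 7 * fct(6)
= 12 * 11 * 10 * 9 * 8 * 7 * 6 * fct(5)
= 12 * 11 * 10 * 9 * 8 * 7 * 6 * 5 * fct(4)
= 12 * 11 * 10 * 9 * 8 * 7 * 6 * 5 * 4 * fct(3)
= 12 * 11 * 10 * 9 * 8 * 7 * 6 * 5 * 4 * 3 * fct(2)
= 12 * 11 * 10 * 9 * 8 * 7 * 6 * 5 * 4 * 3 * 2 * fct(1)
= 12 * 11 * 10 * 9 * 8 * 7 * 6 * 5 * 4 * 3 * 2 * 1
= 479001600

479001600


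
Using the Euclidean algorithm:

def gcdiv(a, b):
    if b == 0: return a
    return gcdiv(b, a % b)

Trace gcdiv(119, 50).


gcdiv(119, 50) = gcdiv(50, 19)
gcdiv(50, 19) = gcdiv(19, 12)
gcdiv(19, 12) = gcdiv(12, 7)
gcdiv(12, 7) = gcdiv(7, 5)
gcdiv(7, 5) = gcdiv(5, 2)
gcdiv(5, 2) = gcdiv(2, 1)
gcdiv(2, 1) = gcdiv(1, 0)
gcdiv(1, 0) = 1  (base case)

1


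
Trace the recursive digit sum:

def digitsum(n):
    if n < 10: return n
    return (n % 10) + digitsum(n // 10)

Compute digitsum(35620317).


digitsum(35620317) = 7 + digitsum(3562031)
digitsum(3562031) = 1 + digitsum(356203)
digitsum(356203) = 3 + digitsum(35620)
digitsum(35620) = 0 + digitsum(3562)
digitsum(3562) = 2 + digitsum(356)
digitsum(356) = 6 + digitsum(35)
digitsum(35) = 5 + digitsum(3)
digitsum(3) = 3  (base case)
Total: 7 + 1 + 3 + 0 + 2 + 6 + 5 + 3 = 27

27


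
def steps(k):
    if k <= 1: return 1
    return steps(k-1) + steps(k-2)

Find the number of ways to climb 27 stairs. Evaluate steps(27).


Building up from base cases:
steps(0) = 1
steps(1) = 1
steps(2) = steps(1) + steps(0) = 1 + 1 = 2
steps(3) = steps(2) + steps(1) = 2 + 1 = 3
steps(4) = steps(3) + steps(2) = 3 + 2 = 5
steps(5) = steps(4) + steps(3) = 5 + 3 = 8
steps(6) = steps(5) + steps(4) = 8 + 5 = 13
steps(7) = steps(6) + steps(5) = 13 + 8 = 21
steps(8) = steps(7) + steps(6) = 21 + 13 = 34
steps(9) = steps(8) + steps(7) = 34 + 21 = 55
steps(10) = steps(9) + steps(8) = 55 + 34 = 89
steps(11) = steps(10) + steps(9) = 89 + 55 = 144
steps(12) = steps(11) + steps(10) = 144 + 89 = 233
steps(13) = steps(12) + steps(11) = 233 + 144 = 377
steps(14) = steps(13) + steps(12) = 377 + 233 = 610
steps(15) = steps(14) + steps(13) = 610 + 377 = 987
steps(16) = steps(15) + steps(14) = 987 + 610 = 1597
steps(17) = steps(16) + steps(15) = 1597 + 987 = 2584
steps(18) = steps(17) + steps(16) = 2584 + 1597 = 4181
steps(19) = steps(18) + steps(17) = 4181 + 2584 = 6765
steps(20) = steps(19) + steps(18) = 6765 + 4181 = 10946
steps(21) = steps(20) + steps(19) = 10946 + 6765 = 17711
steps(22) = steps(21) + steps(20) = 17711 + 10946 = 28657
steps(23) = steps(22) + steps(21) = 28657 + 17711 = 46368
steps(24) = steps(23) + steps(22) = 46368 + 28657 = 75025
steps(25) = steps(24) + steps(23) = 75025 + 46368 = 121393
steps(26) = steps(25) + steps(24) = 121393 + 75025 = 196418
steps(27) = steps(26) + steps(25) = 196418 + 121393 = 317811

317811


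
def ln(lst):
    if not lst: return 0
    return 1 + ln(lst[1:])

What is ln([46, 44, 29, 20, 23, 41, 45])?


ln([46, 44, 29, 20, 23, 41, 45]) = 1 + ln([44, 29, 20, 23, 41, 45])
ln([44, 29, 20, 23, 41, 45]) = 1 + ln([29, 20, 23, 41, 45])
ln([29, 20, 23, 41, 45]) = 1 + ln([20, 23, 41, 45])
ln([20, 23, 41, 45]) = 1 + ln([23, 41, 45])
ln([23, 41, 45]) = 1 + ln([41, 45])
ln([41, 45]) = 1 + ln([45])
ln([45]) = 1 + ln([])
ln([]) = 0  (base case)
Unwinding: 1 + 1 + 1 + 1 + 1 + 1 + 1 + 0 = 7

7


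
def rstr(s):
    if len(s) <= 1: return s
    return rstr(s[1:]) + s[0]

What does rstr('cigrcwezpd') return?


rstr('cigrcwezpd') = rstr('igrcwezpd') + 'c'
rstr('igrcwezpd') = rstr('grcwezpd') + 'i'
rstr('grcwezpd') = rstr('rcwezpd') + 'g'
rstr('rcwezpd') = rstr('cwezpd') + 'r'
rstr('cwezpd') = rstr('wezpd') + 'c'
rstr('wezpd') = rstr('ezpd') + 'w'
rstr('ezpd') = rstr('zpd') + 'e'
rstr('zpd') = rstr('pd') + 'z'
rstr('pd') = rstr('d') + 'p'
rstr('d') = 'd'  (base case)
Concatenating: 'd' + 'p' + 'z' + 'e' + 'w' + 'c' + 'r' + 'g' + 'i' + 'c' = 'dpzewcrgic'

dpzewcrgic


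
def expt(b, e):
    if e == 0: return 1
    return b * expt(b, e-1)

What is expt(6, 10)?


expt(6, 10)
= 6 * expt(6, 9)
= 6 * 6 * expt(6, 8)
= 6 * 6 * 6 * expt(6, 7)
= 6 * 6 * 6 * 6 * expt(6, 6)
= 6 * 6 * 6 * 6 * 6 * expt(6, 5)
= 6 * 6 * 6 * 6 * 6 * 6 * expt(6, 4)
= 6 * 6 * 6 * 6 * 6 * 6 * 6 * expt(6, 3)
= 6 * 6 * 6 * 6 * 6 * 6 * 6 * 6 * expt(6, 2)
= 6 * 6 * 6 * 6 * 6 * 6 * 6 * 6 * 6 * expt(6, 1)
= 6 * 6 * 6 * 6 * 6 * 6 * 6 * 6 * 6 * 6 * expt(6, 0)
= 6 * 6 * 6 * 6 * 6 * 6 * 6 * 6 * 6 * 6 * 1
= 60466176

60466176


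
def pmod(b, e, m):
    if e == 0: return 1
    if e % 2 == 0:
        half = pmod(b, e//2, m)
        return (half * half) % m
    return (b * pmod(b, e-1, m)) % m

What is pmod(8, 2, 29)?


pmod(8, 2, 29): e is even, compute pmod(8, 1, 29)
  pmod(8, 1, 29): e is odd, compute pmod(8, 0, 29)
    pmod(8, 0, 29) = 1
  (8 * 1) % 29 = 8
half=8, (8*8) % 29 = 6

6


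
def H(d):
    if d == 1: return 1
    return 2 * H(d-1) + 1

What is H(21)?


H(21) = 2 * H(20) + 1
H(20) = 2 * H(19) + 1
H(19) = 2 * H(18) + 1
H(18) = 2 * H(17) + 1
H(17) = 2 * H(16) + 1
H(16) = 2 * H(15) + 1
H(15) = 2 * H(14) + 1
H(14) = 2 * H(13) + 1
H(13) = 2 * H(12) + 1
H(12) = 2 * H(11) + 1
H(11) = 2 * H(10) + 1
H(10) = 2 * H(9) + 1
H(9) = 2 * H(8) + 1
H(8) = 2 * H(7) + 1
H(7) = 2 * H(6) + 1
H(6) = 2 * H(5) + 1
H(5) = 2 * H(4) + 1
H(4) = 2 * H(3) + 1
H(3) = 2 * H(2) + 1
H(2) = 2 * H(1) + 1
H(1) = 1  (base case)
H(2) = 2 * 1 + 1 = 3
H(3) = 2 * 3 + 1 = 7
H(4) = 2 * 7 + 1 = 15
H(5) = 2 * 15 + 1 = 31
H(6) = 2 * 31 + 1 = 63
H(7) = 2 * 63 + 1 = 127
H(8) = 2 * 127 + 1 = 255
H(9) = 2 * 255 + 1 = 511
H(10) = 2 * 511 + 1 = 1023
H(11) = 2 * 1023 + 1 = 2047
H(12) = 2 * 2047 + 1 = 4095
H(13) = 2 * 4095 + 1 = 8191
H(14) = 2 * 8191 + 1 = 16383
H(15) = 2 * 16383 + 1 = 32767
H(16) = 2 * 32767 + 1 = 65535
H(17) = 2 * 65535 + 1 = 131071
H(18) = 2 * 131071 + 1 = 262143
H(19) = 2 * 262143 + 1 = 524287
H(20) = 2 * 524287 + 1 = 1048575
H(21) = 2 * 1048575 + 1 = 2097151

2097151


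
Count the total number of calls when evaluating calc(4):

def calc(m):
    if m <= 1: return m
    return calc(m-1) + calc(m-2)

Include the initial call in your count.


Let C(n) = total calls for calc(n)
C(0) = 1, C(1) = 1
C(2) = 1 + C(1) + C(0) = 1 + 1 + 1 = 3
C(3) = 1 + C(2) + C(1) = 1 + 3 + 1 = 5
C(4) = 1 + C(3) + C(2) = 1 + 5 + 3 = 9

9


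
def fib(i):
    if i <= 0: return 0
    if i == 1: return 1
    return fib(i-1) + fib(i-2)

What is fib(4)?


Computing fib(4) bottom-up:
fib(0) = 0
fib(1) = 1
fib(2) = fib(1) + fib(0) = 1 + 0 = 1
fib(3) = fib(2) + fib(1) = 1 + 1 = 2
fib(4) = fib(3) + fib(2) = 2 + 1 = 3

3


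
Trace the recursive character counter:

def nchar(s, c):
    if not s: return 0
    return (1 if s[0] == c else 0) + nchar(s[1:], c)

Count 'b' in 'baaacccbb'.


s[0]='b' == 'b' -> 1
s[0]='a' != 'b' -> 0
s[0]='a' != 'b' -> 0
s[0]='a' != 'b' -> 0
s[0]='c' != 'b' -> 0
s[0]='c' != 'b' -> 0
s[0]='c' != 'b' -> 0
s[0]='b' == 'b' -> 1
s[0]='b' == 'b' -> 1
Sum: 1 + 0 + 0 + 0 + 0 + 0 + 0 + 1 + 1 = 3

3


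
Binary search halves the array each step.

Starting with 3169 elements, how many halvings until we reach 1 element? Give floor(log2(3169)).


3169 / 2 = 1584
1584 / 2 = 792
792 / 2 = 396
396 / 2 = 198
198 / 2 = 99
99 / 2 = 49
49 / 2 = 24
24 / 2 = 12
12 / 2 = 6
6 / 2 = 3
3 / 2 = 1
Reached 1 after 11 halvings

11


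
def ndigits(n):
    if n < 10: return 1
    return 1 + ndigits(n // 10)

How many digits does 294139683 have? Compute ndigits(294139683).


ndigits(294139683) = 1 + ndigits(29413968)
ndigits(29413968) = 1 + ndigits(2941396)
ndigits(2941396) = 1 + ndigits(294139)
ndigits(294139) = 1 + ndigits(29413)
ndigits(29413) = 1 + ndigits(2941)
ndigits(2941) = 1 + ndigits(294)
ndigits(294) = 1 + ndigits(29)
ndigits(29) = 1 + ndigits(2)
ndigits(2) = 1  (base case: 2 < 10)
Unwinding: 1 + 1 + 1 + 1 + 1 + 1 + 1 + 1 + 1 = 9

9


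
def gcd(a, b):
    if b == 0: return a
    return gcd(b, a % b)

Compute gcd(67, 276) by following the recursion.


gcd(67, 276) = gcd(276, 67)
gcd(276, 67) = gcd(67, 8)
gcd(67, 8) = gcd(8, 3)
gcd(8, 3) = gcd(3, 2)
gcd(3, 2) = gcd(2, 1)
gcd(2, 1) = gcd(1, 0)
gcd(1, 0) = 1  (base case)

1


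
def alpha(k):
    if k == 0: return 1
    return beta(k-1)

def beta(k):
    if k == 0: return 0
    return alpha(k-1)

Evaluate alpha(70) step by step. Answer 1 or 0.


alpha(70) = beta(69)
beta(69) = alpha(68)
alpha(68) = beta(67)
beta(67) = alpha(66)
alpha(66) = beta(65)
beta(65) = alpha(64)
alpha(64) = beta(63)
beta(63) = alpha(62)
alpha(62) = beta(61)
beta(61) = alpha(60)
alpha(60) = beta(59)
beta(59) = alpha(58)
alpha(58) = beta(57)
beta(57) = alpha(56)
alpha(56) = beta(55)
beta(55) = alpha(54)
alpha(54) = beta(53)
beta(53) = alpha(52)
alpha(52) = beta(51)
beta(51) = alpha(50)
alpha(50) = beta(49)
beta(49) = alpha(48)
alpha(48) = beta(47)
beta(47) = alpha(46)
alpha(46) = beta(45)
beta(45) = alpha(44)
alpha(44) = beta(43)
beta(43) = alpha(42)
alpha(42) = beta(41)
beta(41) = alpha(40)
alpha(40) = beta(39)
beta(39) = alpha(38)
alpha(38) = beta(37)
beta(37) = alpha(36)
alpha(36) = beta(35)
beta(35) = alpha(34)
alpha(34) = beta(33)
beta(33) = alpha(32)
alpha(32) = beta(31)
beta(31) = alpha(30)
alpha(30) = beta(29)
beta(29) = alpha(28)
alpha(28) = beta(27)
beta(27) = alpha(26)
alpha(26) = beta(25)
beta(25) = alpha(24)
alpha(24) = beta(23)
beta(23) = alpha(22)
alpha(22) = beta(21)
beta(21) = alpha(20)
alpha(20) = beta(19)
beta(19) = alpha(18)
alpha(18) = beta(17)
beta(17) = alpha(16)
alpha(16) = beta(15)
beta(15) = alpha(14)
alpha(14) = beta(13)
beta(13) = alpha(12)
alpha(12) = beta(11)
beta(11) = alpha(10)
alpha(10) = beta(9)
beta(9) = alpha(8)
alpha(8) = beta(7)
beta(7) = alpha(6)
alpha(6) = beta(5)
beta(5) = alpha(4)
alpha(4) = beta(3)
beta(3) = alpha(2)
alpha(2) = beta(1)
beta(1) = alpha(0)
alpha(0) = 1  (base case)
Result: 1

1


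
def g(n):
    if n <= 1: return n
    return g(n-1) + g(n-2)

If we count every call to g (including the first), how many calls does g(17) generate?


Let C(n) = total calls for g(n)
C(0) = 1, C(1) = 1
C(2) = 1 + C(1) + C(0) = 1 + 1 + 1 = 3
C(3) = 1 + C(2) + C(1) = 1 + 3 + 1 = 5
C(4) = 1 + C(3) + C(2) = 1 + 5 + 3 = 9
C(5) = 1 + C(4) + C(3) = 1 + 9 + 5 = 15
C(6) = 1 + C(5) + C(4) = 1 + 15 + 9 = 25
C(7) = 1 + C(6) + C(5) = 1 + 25 + 15 = 41
C(8) = 1 + C(7) + C(6) = 1 + 41 + 25 = 67
C(9) = 1 + C(8) + C(7) = 1 + 67 + 41 = 109
C(10) = 1 + C(9) + C(8) = 1 + 109 + 67 = 177
C(11) = 1 + C(10) + C(9) = 1 + 177 + 109 = 287
C(12) = 1 + C(11) + C(10) = 1 + 287 + 177 = 465
C(13) = 1 + C(12) + C(11) = 1 + 465 + 287 = 753
C(14) = 1 + C(13) + C(12) = 1 + 753 + 465 = 1219
C(15) = 1 + C(14) + C(13) = 1 + 1219 + 753 = 1973
C(16) = 1 + C(15) + C(14) = 1 + 1973 + 1219 = 3193
C(17) = 1 + C(16) + C(15) = 1 + 3193 + 1973 = 5167

5167


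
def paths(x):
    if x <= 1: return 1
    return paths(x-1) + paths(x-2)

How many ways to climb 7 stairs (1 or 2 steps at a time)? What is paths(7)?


Building up from base cases:
paths(0) = 1
paths(1) = 1
paths(2) = paths(1) + paths(0) = 1 + 1 = 2
paths(3) = paths(2) + paths(1) = 2 + 1 = 3
paths(4) = paths(3) + paths(2) = 3 + 2 = 5
paths(5) = paths(4) + paths(3) = 5 + 3 = 8
paths(6) = paths(5) + paths(4) = 8 + 5 = 13
paths(7) = paths(6) + paths(5) = 13 + 8 = 21

21


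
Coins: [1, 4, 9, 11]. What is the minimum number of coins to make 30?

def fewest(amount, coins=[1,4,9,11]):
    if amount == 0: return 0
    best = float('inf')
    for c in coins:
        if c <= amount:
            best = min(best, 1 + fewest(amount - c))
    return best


Building up with DP:
fewest(0) = 0
fewest(1) = min(1+fewest(0)=1+0=1) = 1
fewest(2) = min(1+fewest(1)=1+1=2) = 2
fewest(3) = min(1+fewest(2)=1+2=3) = 3
fewest(4) = min(1+fewest(3)=1+3=4, 1+fewest(0)=1+0=1) = 1
fewest(5) = min(1+fewest(4)=1+1=2, 1+fewest(1)=1+1=2) = 2
fewest(6) = min(1+fewest(5)=1+2=3, 1+fewest(2)=1+2=3) = 3
fewest(7) = min(1+fewest(6)=1+3=4, 1+fewest(3)=1+3=4) = 4
fewest(8) = min(1+fewest(7)=1+4=5, 1+fewest(4)=1+1=2) = 2
fewest(9) = min(1+fewest(8)=1+2=3, 1+fewest(5)=1+2=3, 1+fewest(0)=1+0=1) = 1
fewest(10) = min(1+fewest(9)=1+1=2, 1+fewest(6)=1+3=4, 1+fewest(1)=1+1=2) = 2
fewest(11) = min(1+fewest(10)=1+2=3, 1+fewest(7)=1+4=5, 1+fewest(2)=1+2=3, 1+fewest(0)=1+0=1) = 1
fewest(12) = min(1+fewest(11)=1+1=2, 1+fewest(8)=1+2=3, 1+fewest(3)=1+3=4, 1+fewest(1)=1+1=2) = 2
fewest(13) = min(1+fewest(12)=1+2=3, 1+fewest(9)=1+1=2, 1+fewest(4)=1+1=2, 1+fewest(2)=1+2=3) = 2
fewest(14) = min(1+fewest(13)=1+2=3, 1+fewest(10)=1+2=3, 1+fewest(5)=1+2=3, 1+fewest(3)=1+3=4) = 3
fewest(15) = min(1+fewest(14)=1+3=4, 1+fewest(11)=1+1=2, 1+fewest(6)=1+3=4, 1+fewest(4)=1+1=2) = 2
fewest(16) = min(1+fewest(15)=1+2=3, 1+fewest(12)=1+2=3, 1+fewest(7)=1+4=5, 1+fewest(5)=1+2=3) = 3
fewest(17) = min(1+fewest(16)=1+3=4, 1+fewest(13)=1+2=3, 1+fewest(8)=1+2=3, 1+fewest(6)=1+3=4) = 3
fewest(18) = min(1+fewest(17)=1+3=4, 1+fewest(14)=1+3=4, 1+fewest(9)=1+1=2, 1+fewest(7)=1+4=5) = 2
fewest(19) = min(1+fewest(18)=1+2=3, 1+fewest(15)=1+2=3, 1+fewest(10)=1+2=3, 1+fewest(8)=1+2=3) = 3
fewest(20) = min(1+fewest(19)=1+3=4, 1+fewest(16)=1+3=4, 1+fewest(11)=1+1=2, 1+fewest(9)=1+1=2) = 2
fewest(21) = min(1+fewest(20)=1+2=3, 1+fewest(17)=1+3=4, 1+fewest(12)=1+2=3, 1+fewest(10)=1+2=3) = 3
fewest(22) = min(1+fewest(21)=1+3=4, 1+fewest(18)=1+2=3, 1+fewest(13)=1+2=3, 1+fewest(11)=1+1=2) = 2
fewest(23) = min(1+fewest(22)=1+2=3, 1+fewest(19)=1+3=4, 1+fewest(14)=1+3=4, 1+fewest(12)=1+2=3) = 3
fewest(24) = min(1+fewest(23)=1+3=4, 1+fewest(20)=1+2=3, 1+fewest(15)=1+2=3, 1+fewest(13)=1+2=3) = 3
fewest(25) = min(1+fewest(24)=1+3=4, 1+fewest(21)=1+3=4, 1+fewest(16)=1+3=4, 1+fewest(14)=1+3=4) = 4
fewest(26) = min(1+fewest(25)=1+4=5, 1+fewest(22)=1+2=3, 1+fewest(17)=1+3=4, 1+fewest(15)=1+2=3) = 3
fewest(27) = min(1+fewest(26)=1+3=4, 1+fewest(23)=1+3=4, 1+fewest(18)=1+2=3, 1+fewest(16)=1+3=4) = 3
fewest(28) = min(1+fewest(27)=1+3=4, 1+fewest(24)=1+3=4, 1+fewest(19)=1+3=4, 1+fewest(17)=1+3=4) = 4
fewest(29) = min(1+fewest(28)=1+4=5, 1+fewest(25)=1+4=5, 1+fewest(20)=1+2=3, 1+fewest(18)=1+2=3) = 3
fewest(30) = min(1+fewest(29)=1+3=4, 1+fewest(26)=1+3=4, 1+fewest(21)=1+3=4, 1+fewest(19)=1+3=4) = 4

4


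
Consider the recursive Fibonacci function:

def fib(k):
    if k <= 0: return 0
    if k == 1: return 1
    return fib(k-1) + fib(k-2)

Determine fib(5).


Computing fib(5) bottom-up:
fib(0) = 0
fib(1) = 1
fib(2) = fib(1) + fib(0) = 1 + 0 = 1
fib(3) = fib(2) + fib(1) = 1 + 1 = 2
fib(4) = fib(3) + fib(2) = 2 + 1 = 3
fib(5) = fib(4) + fib(3) = 3 + 2 = 5

5


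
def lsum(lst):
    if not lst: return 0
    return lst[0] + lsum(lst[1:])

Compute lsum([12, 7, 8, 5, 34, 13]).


lsum([12, 7, 8, 5, 34, 13]) = 12 + lsum([7, 8, 5, 34, 13])
lsum([7, 8, 5, 34, 13]) = 7 + lsum([8, 5, 34, 13])
lsum([8, 5, 34, 13]) = 8 + lsum([5, 34, 13])
lsum([5, 34, 13]) = 5 + lsum([34, 13])
lsum([34, 13]) = 34 + lsum([13])
lsum([13]) = 13 + lsum([])
lsum([]) = 0  (base case)
Total: 12 + 7 + 8 + 5 + 34 + 13 + 0 = 79

79


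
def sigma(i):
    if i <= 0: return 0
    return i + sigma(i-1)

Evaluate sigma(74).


sigma(74)
= 74 + 73 + 72 + 71 + 70 + 69 + 68 + 67 + 66 + 65 + 64 + 63 + 62 + 61 + 60 + 59 + 58 + 57 + 56 + 55 + 54 + 53 + 52 + 51 + 50 + 49 + 48 + 47 + 46 + 45 + 44 + 43 + 42 + 41 + 40 + 39 + 38 + 37 + 36 + 35 + 34 + 33 + 32 + 31 + 30 + 29 + 28 + 27 + 26 + 25 + 24 + 23 + 22 + 21 + 20 + 19 + 18 + 17 + 16 + 15 + 14 + 13 + 12 + 11 + 10 + 9 + 8 + 7 + 6 + 5 + 4 + 3 + 2 + 1 + sigma(0)
= 74 + 73 + 72 + 71 + 70 + 69 + 68 + 67 + 66 + 65 + 64 + 63 + 62 + 61 + 60 + 59 + 58 + 57 + 56 + 55 + 54 + 53 + 52 + 51 + 50 + 49 + 48 + 47 + 46 + 45 + 44 + 43 + 42 + 41 + 40 + 39 + 38 + 37 + 36 + 35 + 34 + 33 + 32 + 31 + 30 + 29 + 28 + 27 + 26 + 25 + 24 + 23 + 22 + 21 + 20 + 19 + 18 + 17 + 16 + 15 + 14 + 13 + 12 + 11 + 10 + 9 + 8 + 7 + 6 + 5 + 4 + 3 + 2 + 1 + 0
= 2775

2775


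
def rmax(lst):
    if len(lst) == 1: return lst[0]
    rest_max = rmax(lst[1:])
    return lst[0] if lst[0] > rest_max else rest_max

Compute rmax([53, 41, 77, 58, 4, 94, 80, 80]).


rmax([53, 41, 77, 58, 4, 94, 80, 80]): compare 53 with rmax([41, 77, 58, 4, 94, 80, 80])
rmax([41, 77, 58, 4, 94, 80, 80]): compare 41 with rmax([77, 58, 4, 94, 80, 80])
rmax([77, 58, 4, 94, 80, 80]): compare 77 with rmax([58, 4, 94, 80, 80])
rmax([58, 4, 94, 80, 80]): compare 58 with rmax([4, 94, 80, 80])
rmax([4, 94, 80, 80]): compare 4 with rmax([94, 80, 80])
rmax([94, 80, 80]): compare 94 with rmax([80, 80])
rmax([80, 80]): compare 80 with rmax([80])
rmax([80]) = 80  (base case)
Compare 80 with 80 -> 80
Compare 94 with 80 -> 94
Compare 4 with 94 -> 94
Compare 58 with 94 -> 94
Compare 77 with 94 -> 94
Compare 41 with 94 -> 94
Compare 53 with 94 -> 94

94


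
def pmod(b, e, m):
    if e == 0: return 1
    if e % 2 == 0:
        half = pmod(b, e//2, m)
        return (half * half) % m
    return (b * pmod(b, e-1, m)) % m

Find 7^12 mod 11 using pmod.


pmod(7, 12, 11): e is even, compute pmod(7, 6, 11)
  pmod(7, 6, 11): e is even, compute pmod(7, 3, 11)
    pmod(7, 3, 11): e is odd, compute pmod(7, 2, 11)
      pmod(7, 2, 11): e is even, compute pmod(7, 1, 11)
        pmod(7, 1, 11): e is odd, compute pmod(7, 0, 11)
          pmod(7, 0, 11) = 1
        (7 * 1) % 11 = 7
      half=7, (7*7) % 11 = 5
    (7 * 5) % 11 = 2
  half=2, (2*2) % 11 = 4
half=4, (4*4) % 11 = 5

5


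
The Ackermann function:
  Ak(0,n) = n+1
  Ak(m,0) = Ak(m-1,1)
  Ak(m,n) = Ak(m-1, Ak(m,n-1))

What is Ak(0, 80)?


Ak(0, 80) = 81
Result: Ak(0, 80) = 81

81


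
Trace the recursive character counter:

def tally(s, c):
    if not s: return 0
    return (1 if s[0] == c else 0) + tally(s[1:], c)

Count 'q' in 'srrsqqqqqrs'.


s[0]='s' != 'q' -> 0
s[0]='r' != 'q' -> 0
s[0]='r' != 'q' -> 0
s[0]='s' != 'q' -> 0
s[0]='q' == 'q' -> 1
s[0]='q' == 'q' -> 1
s[0]='q' == 'q' -> 1
s[0]='q' == 'q' -> 1
s[0]='q' == 'q' -> 1
s[0]='r' != 'q' -> 0
s[0]='s' != 'q' -> 0
Sum: 0 + 0 + 0 + 0 + 1 + 1 + 1 + 1 + 1 + 0 + 0 = 5

5


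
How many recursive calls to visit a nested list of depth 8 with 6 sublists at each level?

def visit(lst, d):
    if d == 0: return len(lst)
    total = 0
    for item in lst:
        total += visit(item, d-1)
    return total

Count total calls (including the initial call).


At depth 0 (root): 1 call
At depth 1: each of 1 parents calls visit on 6 children = 6 calls
At depth 2: each of 6 parents calls visit on 6 children = 36 calls
At depth 3: each of 36 parents calls visit on 6 children = 216 calls
At depth 4: each of 216 parents calls visit on 6 children = 1296 calls
At depth 5: each of 1296 parents calls visit on 6 children = 7776 calls
At depth 6: each of 7776 parents calls visit on 6 children = 46656 calls
At depth 7: each of 46656 parents calls visit on 6 children = 279936 calls
At depth 8: each of 279936 parents calls visit on 6 children = 1679616 calls
Total: 1 + 6 + 36 + 216 + 1296 + 7776 + 46656 + 279936 + 1679616 = 2015539

2015539


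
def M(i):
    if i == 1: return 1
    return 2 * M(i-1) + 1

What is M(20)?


M(20) = 2 * M(19) + 1
M(19) = 2 * M(18) + 1
M(18) = 2 * M(17) + 1
M(17) = 2 * M(16) + 1
M(16) = 2 * M(15) + 1
M(15) = 2 * M(14) + 1
M(14) = 2 * M(13) + 1
M(13) = 2 * M(12) + 1
M(12) = 2 * M(11) + 1
M(11) = 2 * M(10) + 1
M(10) = 2 * M(9) + 1
M(9) = 2 * M(8) + 1
M(8) = 2 * M(7) + 1
M(7) = 2 * M(6) + 1
M(6) = 2 * M(5) + 1
M(5) = 2 * M(4) + 1
M(4) = 2 * M(3) + 1
M(3) = 2 * M(2) + 1
M(2) = 2 * M(1) + 1
M(1) = 1  (base case)
M(2) = 2 * 1 + 1 = 3
M(3) = 2 * 3 + 1 = 7
M(4) = 2 * 7 + 1 = 15
M(5) = 2 * 15 + 1 = 31
M(6) = 2 * 31 + 1 = 63
M(7) = 2 * 63 + 1 = 127
M(8) = 2 * 127 + 1 = 255
M(9) = 2 * 255 + 1 = 511
M(10) = 2 * 511 + 1 = 1023
M(11) = 2 * 1023 + 1 = 2047
M(12) = 2 * 2047 + 1 = 4095
M(13) = 2 * 4095 + 1 = 8191
M(14) = 2 * 8191 + 1 = 16383
M(15) = 2 * 16383 + 1 = 32767
M(16) = 2 * 32767 + 1 = 65535
M(17) = 2 * 65535 + 1 = 131071
M(18) = 2 * 131071 + 1 = 262143
M(19) = 2 * 262143 + 1 = 524287
M(20) = 2 * 524287 + 1 = 1048575

1048575


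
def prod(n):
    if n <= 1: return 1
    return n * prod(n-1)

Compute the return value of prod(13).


prod(13)
= 13 * prod(12)
= 13 * 12 * prod(11)
= 13 * 12 * 11 * prod(10)
= 13 * 12 * 11 * 10 * prod(9)
= 13 * 12 * 11 * 10 * 9 * prod(8)
= 13 * 12 * 11 * 10 * 9 * 8 * prod(7)
= 13 * 12 * 11 * 10 * 9 * 8 * 7 * prod(6)
= 13 * 12 * 11 * 10 * 9 * 8 * 7 * 6 * prod(5)
= 13 * 12 * 11 * 10 * 9 * 8 * 7 * 6 * 5 * prod(4)
= 13 * 12 * 11 * 10 * 9 * 8 * 7 * 6 * 5 * 4 * prod(3)
= 13 * 12 * 11 * 10 * 9 * 8 * 7 * 6 * 5 * 4 * 3 * prod(2)
= 13 * 12 * 11 * 10 * 9 * 8 * 7 * 6 * 5 * 4 * 3 * 2 * prod(1)
= 13 * 12 * 11 * 10 * 9 * 8 * 7 * 6 * 5 * 4 * 3 * 2 * 1
= 6227020800

6227020800


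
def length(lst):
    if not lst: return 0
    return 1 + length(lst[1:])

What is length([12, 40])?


length([12, 40]) = 1 + length([40])
length([40]) = 1 + length([])
length([]) = 0  (base case)
Unwinding: 1 + 1 + 0 = 2

2


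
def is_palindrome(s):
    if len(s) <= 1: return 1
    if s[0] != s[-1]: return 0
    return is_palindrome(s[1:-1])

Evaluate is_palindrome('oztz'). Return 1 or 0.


is_palindrome('oztz'): s[0]='o' != s[-1]='z' -> return 0
Result: 0 (not a palindrome)

0


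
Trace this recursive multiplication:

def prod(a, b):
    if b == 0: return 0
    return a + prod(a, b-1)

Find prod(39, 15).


prod(39, 15) = 39 + prod(39, 14)
prod(39, 14) = 39 + prod(39, 13)
prod(39, 13) = 39 + prod(39, 12)
prod(39, 12) = 39 + prod(39, 11)
prod(39, 11) = 39 + prod(39, 10)
prod(39, 10) = 39 + prod(39, 9)
prod(39, 9) = 39 + prod(39, 8)
prod(39, 8) = 39 + prod(39, 7)
prod(39, 7) = 39 + prod(39, 6)
prod(39, 6) = 39 + prod(39, 5)
prod(39, 5) = 39 + prod(39, 4)
prod(39, 4) = 39 + prod(39, 3)
prod(39, 3) = 39 + prod(39, 2)
prod(39, 2) = 39 + prod(39, 1)
prod(39, 1) = 39 + prod(39, 0)
prod(39, 0) = 0  (base case)
Total: 39 + 39 + 39 + 39 + 39 + 39 + 39 + 39 + 39 + 39 + 39 + 39 + 39 + 39 + 39 + 0 = 585

585


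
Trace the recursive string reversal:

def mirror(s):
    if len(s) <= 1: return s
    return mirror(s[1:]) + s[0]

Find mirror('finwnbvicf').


mirror('finwnbvicf') = mirror('inwnbvicf') + 'f'
mirror('inwnbvicf') = mirror('nwnbvicf') + 'i'
mirror('nwnbvicf') = mirror('wnbvicf') + 'n'
mirror('wnbvicf') = mirror('nbvicf') + 'w'
mirror('nbvicf') = mirror('bvicf') + 'n'
mirror('bvicf') = mirror('vicf') + 'b'
mirror('vicf') = mirror('icf') + 'v'
mirror('icf') = mirror('cf') + 'i'
mirror('cf') = mirror('f') + 'c'
mirror('f') = 'f'  (base case)
Concatenating: 'f' + 'c' + 'i' + 'v' + 'b' + 'n' + 'w' + 'n' + 'i' + 'f' = 'fcivbnwnif'

fcivbnwnif


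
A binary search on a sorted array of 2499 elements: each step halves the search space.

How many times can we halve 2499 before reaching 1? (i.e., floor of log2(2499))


2499 / 2 = 1249
1249 / 2 = 624
624 / 2 = 312
312 / 2 = 156
156 / 2 = 78
78 / 2 = 39
39 / 2 = 19
19 / 2 = 9
9 / 2 = 4
4 / 2 = 2
2 / 2 = 1
Reached 1 after 11 halvings

11


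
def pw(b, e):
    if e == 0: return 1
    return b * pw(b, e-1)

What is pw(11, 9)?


pw(11, 9)
= 11 * pw(11, 8)
= 11 * 11 * pw(11, 7)
= 11 * 11 * 11 * pw(11, 6)
= 11 * 11 * 11 * 11 * pw(11, 5)
= 11 * 11 * 11 * 11 * 11 * pw(11, 4)
= 11 * 11 * 11 * 11 * 11 * 11 * pw(11, 3)
= 11 * 11 * 11 * 11 * 11 * 11 * 11 * pw(11, 2)
= 11 * 11 * 11 * 11 * 11 * 11 * 11 * 11 * pw(11, 1)
= 11 * 11 * 11 * 11 * 11 * 11 * 11 * 11 * 11 * pw(11, 0)
= 11 * 11 * 11 * 11 * 11 * 11 * 11 * 11 * 11 * 1
= 2357947691

2357947691


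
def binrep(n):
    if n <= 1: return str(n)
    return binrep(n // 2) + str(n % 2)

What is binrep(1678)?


binrep(1678) = binrep(839) + '0'
binrep(839) = binrep(419) + '1'
binrep(419) = binrep(209) + '1'
binrep(209) = binrep(104) + '1'
binrep(104) = binrep(52) + '0'
binrep(52) = binrep(26) + '0'
binrep(26) = binrep(13) + '0'
binrep(13) = binrep(6) + '1'
binrep(6) = binrep(3) + '0'
binrep(3) = binrep(1) + '1'
binrep(1) = '1'  (base case)
Concatenating: '1' + '1' + '0' + '1' + '0' + '0' + '0' + '1' + '1' + '1' + '0' = '11010001110'

11010001110


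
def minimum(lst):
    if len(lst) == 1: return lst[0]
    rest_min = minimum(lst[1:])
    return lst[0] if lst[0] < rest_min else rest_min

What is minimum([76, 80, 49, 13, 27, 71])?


minimum([76, 80, 49, 13, 27, 71]): compare 76 with minimum([80, 49, 13, 27, 71])
minimum([80, 49, 13, 27, 71]): compare 80 with minimum([49, 13, 27, 71])
minimum([49, 13, 27, 71]): compare 49 with minimum([13, 27, 71])
minimum([13, 27, 71]): compare 13 with minimum([27, 71])
minimum([27, 71]): compare 27 with minimum([71])
minimum([71]) = 71  (base case)
Compare 27 with 71 -> 27
Compare 13 with 27 -> 13
Compare 49 with 13 -> 13
Compare 80 with 13 -> 13
Compare 76 with 13 -> 13

13


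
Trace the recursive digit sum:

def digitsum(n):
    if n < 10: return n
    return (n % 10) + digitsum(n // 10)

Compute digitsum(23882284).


digitsum(23882284) = 4 + digitsum(2388228)
digitsum(2388228) = 8 + digitsum(238822)
digitsum(238822) = 2 + digitsum(23882)
digitsum(23882) = 2 + digitsum(2388)
digitsum(2388) = 8 + digitsum(238)
digitsum(238) = 8 + digitsum(23)
digitsum(23) = 3 + digitsum(2)
digitsum(2) = 2  (base case)
Total: 4 + 8 + 2 + 2 + 8 + 8 + 3 + 2 = 37

37


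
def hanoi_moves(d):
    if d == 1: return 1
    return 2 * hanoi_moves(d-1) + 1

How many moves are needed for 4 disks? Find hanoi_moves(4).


hanoi_moves(4) = 2 * hanoi_moves(3) + 1
hanoi_moves(3) = 2 * hanoi_moves(2) + 1
hanoi_moves(2) = 2 * hanoi_moves(1) + 1
hanoi_moves(1) = 1  (base case)
hanoi_moves(2) = 2 * 1 + 1 = 3
hanoi_moves(3) = 2 * 3 + 1 = 7
hanoi_moves(4) = 2 * 7 + 1 = 15

15


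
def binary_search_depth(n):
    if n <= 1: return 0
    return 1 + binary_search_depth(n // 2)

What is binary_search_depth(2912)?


2912 / 2 = 1456
1456 / 2 = 728
728 / 2 = 364
364 / 2 = 182
182 / 2 = 91
91 / 2 = 45
45 / 2 = 22
22 / 2 = 11
11 / 2 = 5
5 / 2 = 2
2 / 2 = 1
Reached 1 after 11 halvings

11


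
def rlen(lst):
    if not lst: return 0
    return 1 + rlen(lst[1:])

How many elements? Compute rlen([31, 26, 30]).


rlen([31, 26, 30]) = 1 + rlen([26, 30])
rlen([26, 30]) = 1 + rlen([30])
rlen([30]) = 1 + rlen([])
rlen([]) = 0  (base case)
Unwinding: 1 + 1 + 1 + 0 = 3

3


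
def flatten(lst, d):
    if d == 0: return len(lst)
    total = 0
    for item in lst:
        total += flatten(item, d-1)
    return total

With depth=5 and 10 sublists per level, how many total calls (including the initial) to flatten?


At depth 0 (root): 1 call
At depth 1: each of 1 parents calls flatten on 10 children = 10 calls
At depth 2: each of 10 parents calls flatten on 10 children = 100 calls
At depth 3: each of 100 parents calls flatten on 10 children = 1000 calls
At depth 4: each of 1000 parents calls flatten on 10 children = 10000 calls
At depth 5: each of 10000 parents calls flatten on 10 children = 100000 calls
Total: 1 + 10 + 100 + 1000 + 10000 + 100000 = 111111

111111


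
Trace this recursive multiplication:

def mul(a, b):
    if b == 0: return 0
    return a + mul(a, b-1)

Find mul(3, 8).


mul(3, 8) = 3 + mul(3, 7)
mul(3, 7) = 3 + mul(3, 6)
mul(3, 6) = 3 + mul(3, 5)
mul(3, 5) = 3 + mul(3, 4)
mul(3, 4) = 3 + mul(3, 3)
mul(3, 3) = 3 + mul(3, 2)
mul(3, 2) = 3 + mul(3, 1)
mul(3, 1) = 3 + mul(3, 0)
mul(3, 0) = 0  (base case)
Total: 3 + 3 + 3 + 3 + 3 + 3 + 3 + 3 + 0 = 24

24


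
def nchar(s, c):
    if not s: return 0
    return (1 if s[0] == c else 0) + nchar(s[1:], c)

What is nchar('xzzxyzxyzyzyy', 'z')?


s[0]='x' != 'z' -> 0
s[0]='z' == 'z' -> 1
s[0]='z' == 'z' -> 1
s[0]='x' != 'z' -> 0
s[0]='y' != 'z' -> 0
s[0]='z' == 'z' -> 1
s[0]='x' != 'z' -> 0
s[0]='y' != 'z' -> 0
s[0]='z' == 'z' -> 1
s[0]='y' != 'z' -> 0
s[0]='z' == 'z' -> 1
s[0]='y' != 'z' -> 0
s[0]='y' != 'z' -> 0
Sum: 0 + 1 + 1 + 0 + 0 + 1 + 0 + 0 + 1 + 0 + 1 + 0 + 0 = 5

5


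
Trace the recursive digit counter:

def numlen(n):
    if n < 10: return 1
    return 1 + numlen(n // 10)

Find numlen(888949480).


numlen(888949480) = 1 + numlen(88894948)
numlen(88894948) = 1 + numlen(8889494)
numlen(8889494) = 1 + numlen(888949)
numlen(888949) = 1 + numlen(88894)
numlen(88894) = 1 + numlen(8889)
numlen(8889) = 1 + numlen(888)
numlen(888) = 1 + numlen(88)
numlen(88) = 1 + numlen(8)
numlen(8) = 1  (base case: 8 < 10)
Unwinding: 1 + 1 + 1 + 1 + 1 + 1 + 1 + 1 + 1 = 9

9


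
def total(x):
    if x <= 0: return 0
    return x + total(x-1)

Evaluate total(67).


total(67)
= 67 + 66 + 65 + 64 + 63 + 62 + 61 + 60 + 59 + 58 + 57 + 56 + 55 + 54 + 53 + 52 + 51 + 50 + 49 + 48 + 47 + 46 + 45 + 44 + 43 + 42 + 41 + 40 + 39 + 38 + 37 + 36 + 35 + 34 + 33 + 32 + 31 + 30 + 29 + 28 + 27 + 26 + 25 + 24 + 23 + 22 + 21 + 20 + 19 + 18 + 17 + 16 + 15 + 14 + 13 + 12 + 11 + 10 + 9 + 8 + 7 + 6 + 5 + 4 + 3 + 2 + 1 + total(0)
= 67 + 66 + 65 + 64 + 63 + 62 + 61 + 60 + 59 + 58 + 57 + 56 + 55 + 54 + 53 + 52 + 51 + 50 + 49 + 48 + 47 + 46 + 45 + 44 + 43 + 42 + 41 + 40 + 39 + 38 + 37 + 36 + 35 + 34 + 33 + 32 + 31 + 30 + 29 + 28 + 27 + 26 + 25 + 24 + 23 + 22 + 21 + 20 + 19 + 18 + 17 + 16 + 15 + 14 + 13 + 12 + 11 + 10 + 9 + 8 + 7 + 6 + 5 + 4 + 3 + 2 + 1 + 0
= 2278

2278
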